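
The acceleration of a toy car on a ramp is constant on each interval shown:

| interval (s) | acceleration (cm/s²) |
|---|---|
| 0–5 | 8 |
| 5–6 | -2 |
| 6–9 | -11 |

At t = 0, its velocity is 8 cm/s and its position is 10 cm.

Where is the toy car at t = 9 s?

On each constant-a segment, Δv = aΔt and Δx = v₀Δt + ½aΔt²; chain segment to segment.
0–5 s: v starts 8 cm/s; Δx = 8·5 + ½·8·5² = 140 cm; v ends 48 cm/s.
5–6 s: v starts 48 cm/s; Δx = 48·1 + ½·-2·1² = 47 cm; v ends 46 cm/s.
6–9 s: v starts 46 cm/s; Δx = 46·3 + ½·-11·3² = 88.5 cm; v ends 13 cm/s.
x(9) = 10 + Σ Δx = 285.5 cm.

285.5 cm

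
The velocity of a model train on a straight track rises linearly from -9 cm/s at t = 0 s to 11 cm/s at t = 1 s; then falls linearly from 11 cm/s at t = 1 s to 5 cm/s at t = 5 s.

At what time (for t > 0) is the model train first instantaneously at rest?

t = 0.45 s

v changes sign on 0–1 s (from -9 to 11); the graph is linear there, so v = 0 at t = 0 + (9)·(1 − 0)/(11 − -9) = 0.45 s.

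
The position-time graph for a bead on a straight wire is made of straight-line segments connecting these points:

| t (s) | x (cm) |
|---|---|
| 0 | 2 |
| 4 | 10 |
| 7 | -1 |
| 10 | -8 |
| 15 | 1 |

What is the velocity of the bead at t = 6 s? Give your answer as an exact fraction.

Velocity is the slope of the x-t graph on 4–7 s: (-1 − 10)/(7 − 4) = -11/3 cm/s.

-11/3 cm/s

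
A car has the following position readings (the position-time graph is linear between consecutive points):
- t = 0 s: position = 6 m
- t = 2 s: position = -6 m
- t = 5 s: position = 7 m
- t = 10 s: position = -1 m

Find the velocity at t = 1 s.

Velocity is the slope of the x-t graph on 0–2 s: (-6 − 6)/(2 − 0) = -6 m/s.

-6 m/s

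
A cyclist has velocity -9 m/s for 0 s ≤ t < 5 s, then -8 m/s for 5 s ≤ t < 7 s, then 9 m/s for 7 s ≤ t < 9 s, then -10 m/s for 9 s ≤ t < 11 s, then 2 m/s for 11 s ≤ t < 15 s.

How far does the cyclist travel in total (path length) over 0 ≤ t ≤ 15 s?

Total distance travelled is ∫|v| dt — sum the magnitudes of each area piece.
0–5 s: |-9| × 5 = 45 m
5–7 s: |-8| × 2 = 16 m
7–9 s: |9| × 2 = 18 m
9–11 s: |-10| × 2 = 20 m
11–15 s: |2| × 4 = 8 m
Total distance = 107 m

107 m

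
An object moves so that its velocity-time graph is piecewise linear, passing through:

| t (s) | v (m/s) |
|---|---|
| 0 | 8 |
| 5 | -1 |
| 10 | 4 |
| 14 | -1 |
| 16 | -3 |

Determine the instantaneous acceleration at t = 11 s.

-1.25 m/s²

Acceleration is the slope of the v-t graph on 10–14 s: (-1 − 4)/(14 − 10) = -1.25 m/s².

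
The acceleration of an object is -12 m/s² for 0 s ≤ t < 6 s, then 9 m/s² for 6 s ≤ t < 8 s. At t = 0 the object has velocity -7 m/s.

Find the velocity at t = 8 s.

Δv equals the area under the a-t graph; then v = v₀ + Δv.
0–6 s: -12 × 6 = -72 m/s
6–8 s: 9 × 2 = 18 m/s
Δv = -54 m/s, so v(8) = -7 + (-54) = -61 m/s.

-61 m/s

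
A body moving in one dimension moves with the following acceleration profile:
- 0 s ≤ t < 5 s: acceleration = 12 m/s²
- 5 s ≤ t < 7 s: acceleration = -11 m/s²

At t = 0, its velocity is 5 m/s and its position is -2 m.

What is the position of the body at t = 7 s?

281 m

On each constant-a segment, Δv = aΔt and Δx = v₀Δt + ½aΔt²; chain segment to segment.
0–5 s: v starts 5 m/s; Δx = 5·5 + ½·12·5² = 175 m; v ends 65 m/s.
5–7 s: v starts 65 m/s; Δx = 65·2 + ½·-11·2² = 108 m; v ends 43 m/s.
x(7) = -2 + Σ Δx = 281 m.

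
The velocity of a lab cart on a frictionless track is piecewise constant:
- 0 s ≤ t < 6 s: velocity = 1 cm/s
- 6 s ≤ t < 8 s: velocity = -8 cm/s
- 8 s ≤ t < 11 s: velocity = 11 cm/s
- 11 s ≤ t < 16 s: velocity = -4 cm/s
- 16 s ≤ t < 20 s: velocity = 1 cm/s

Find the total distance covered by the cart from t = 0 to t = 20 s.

79 cm

Total distance travelled is ∫|v| dt — sum the magnitudes of each area piece.
0–6 s: |1| × 6 = 6 cm
6–8 s: |-8| × 2 = 16 cm
8–11 s: |11| × 3 = 33 cm
11–16 s: |-4| × 5 = 20 cm
16–20 s: |1| × 4 = 4 cm
Total distance = 79 cm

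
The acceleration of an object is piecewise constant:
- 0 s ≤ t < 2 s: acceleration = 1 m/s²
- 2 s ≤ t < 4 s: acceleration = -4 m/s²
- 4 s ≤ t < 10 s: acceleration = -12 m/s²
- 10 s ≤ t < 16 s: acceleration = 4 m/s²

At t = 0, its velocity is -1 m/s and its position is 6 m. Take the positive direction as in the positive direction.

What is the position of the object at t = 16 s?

-660 m

On each constant-a segment, Δv = aΔt and Δx = v₀Δt + ½aΔt²; chain segment to segment.
0–2 s: v starts -1 m/s; Δx = -1·2 + ½·1·2² = 0 m; v ends 1 m/s.
2–4 s: v starts 1 m/s; Δx = 1·2 + ½·-4·2² = -6 m; v ends -7 m/s.
4–10 s: v starts -7 m/s; Δx = -7·6 + ½·-12·6² = -258 m; v ends -79 m/s.
10–16 s: v starts -79 m/s; Δx = -79·6 + ½·4·6² = -402 m; v ends -55 m/s.
x(16) = 6 + Σ Δx = -660 m.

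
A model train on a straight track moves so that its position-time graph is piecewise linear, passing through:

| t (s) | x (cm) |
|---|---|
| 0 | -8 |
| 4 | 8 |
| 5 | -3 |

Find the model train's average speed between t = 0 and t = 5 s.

Average speed = (total path length)/(elapsed time); on a piecewise-linear x-t graph the path length is Σ|Δx|.
0–4 s: |Δx| = |8 − -8| = 16 cm
4–5 s: |Δx| = |-3 − 8| = 11 cm
Total path = 27 cm; average speed = 27/5 = 5.4 cm/s.

5.4 cm/s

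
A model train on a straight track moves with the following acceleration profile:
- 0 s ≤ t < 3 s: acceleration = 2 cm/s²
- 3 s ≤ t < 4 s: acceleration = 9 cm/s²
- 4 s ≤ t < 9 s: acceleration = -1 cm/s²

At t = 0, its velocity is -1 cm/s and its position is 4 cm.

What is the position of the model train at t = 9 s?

On each constant-a segment, Δv = aΔt and Δx = v₀Δt + ½aΔt²; chain segment to segment.
0–3 s: v starts -1 cm/s; Δx = -1·3 + ½·2·3² = 6 cm; v ends 5 cm/s.
3–4 s: v starts 5 cm/s; Δx = 5·1 + ½·9·1² = 9.5 cm; v ends 14 cm/s.
4–9 s: v starts 14 cm/s; Δx = 14·5 + ½·-1·5² = 57.5 cm; v ends 9 cm/s.
x(9) = 4 + Σ Δx = 77 cm.

77 cm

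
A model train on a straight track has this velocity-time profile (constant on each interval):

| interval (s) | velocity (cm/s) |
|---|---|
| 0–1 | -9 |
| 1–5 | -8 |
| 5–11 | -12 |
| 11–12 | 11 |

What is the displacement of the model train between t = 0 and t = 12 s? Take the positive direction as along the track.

Displacement is the signed area under the v-t curve.
0–1 s: -9 × 1 = -9 cm
1–5 s: -8 × 4 = -32 cm
5–11 s: -12 × 6 = -72 cm
11–12 s: 11 × 1 = 11 cm
Net displacement = -102 cm

-102 cm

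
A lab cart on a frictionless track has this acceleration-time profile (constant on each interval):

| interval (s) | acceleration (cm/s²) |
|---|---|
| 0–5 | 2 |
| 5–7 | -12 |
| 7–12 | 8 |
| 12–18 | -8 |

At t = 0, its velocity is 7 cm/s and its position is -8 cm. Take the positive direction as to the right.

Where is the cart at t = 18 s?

181 cm

On each constant-a segment, Δv = aΔt and Δx = v₀Δt + ½aΔt²; chain segment to segment.
0–5 s: v starts 7 cm/s; Δx = 7·5 + ½·2·5² = 60 cm; v ends 17 cm/s.
5–7 s: v starts 17 cm/s; Δx = 17·2 + ½·-12·2² = 10 cm; v ends -7 cm/s.
7–12 s: v starts -7 cm/s; Δx = -7·5 + ½·8·5² = 65 cm; v ends 33 cm/s.
12–18 s: v starts 33 cm/s; Δx = 33·6 + ½·-8·6² = 54 cm; v ends -15 cm/s.
x(18) = -8 + Σ Δx = 181 cm.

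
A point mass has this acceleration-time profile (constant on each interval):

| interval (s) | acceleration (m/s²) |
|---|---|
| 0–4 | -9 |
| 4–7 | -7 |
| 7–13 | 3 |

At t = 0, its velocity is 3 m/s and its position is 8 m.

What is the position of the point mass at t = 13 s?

On each constant-a segment, Δv = aΔt and Δx = v₀Δt + ½aΔt²; chain segment to segment.
0–4 s: v starts 3 m/s; Δx = 3·4 + ½·-9·4² = -60 m; v ends -33 m/s.
4–7 s: v starts -33 m/s; Δx = -33·3 + ½·-7·3² = -130.5 m; v ends -54 m/s.
7–13 s: v starts -54 m/s; Δx = -54·6 + ½·3·6² = -270 m; v ends -36 m/s.
x(13) = 8 + Σ Δx = -452.5 m.

-452.5 m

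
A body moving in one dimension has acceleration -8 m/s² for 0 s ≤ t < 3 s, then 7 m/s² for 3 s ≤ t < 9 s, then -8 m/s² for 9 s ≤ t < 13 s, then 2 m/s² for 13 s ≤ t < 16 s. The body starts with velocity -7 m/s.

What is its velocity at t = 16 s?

Δv equals the area under the a-t graph; then v = v₀ + Δv.
0–3 s: -8 × 3 = -24 m/s
3–9 s: 7 × 6 = 42 m/s
9–13 s: -8 × 4 = -32 m/s
13–16 s: 2 × 3 = 6 m/s
Δv = -8 m/s, so v(16) = -7 + (-8) = -15 m/s.

-15 m/s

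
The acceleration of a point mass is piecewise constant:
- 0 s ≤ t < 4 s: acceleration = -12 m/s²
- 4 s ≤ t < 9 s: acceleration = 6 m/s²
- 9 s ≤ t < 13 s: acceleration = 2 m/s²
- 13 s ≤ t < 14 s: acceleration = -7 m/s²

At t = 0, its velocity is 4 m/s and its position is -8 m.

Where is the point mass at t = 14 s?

-282.5 m

On each constant-a segment, Δv = aΔt and Δx = v₀Δt + ½aΔt²; chain segment to segment.
0–4 s: v starts 4 m/s; Δx = 4·4 + ½·-12·4² = -80 m; v ends -44 m/s.
4–9 s: v starts -44 m/s; Δx = -44·5 + ½·6·5² = -145 m; v ends -14 m/s.
9–13 s: v starts -14 m/s; Δx = -14·4 + ½·2·4² = -40 m; v ends -6 m/s.
13–14 s: v starts -6 m/s; Δx = -6·1 + ½·-7·1² = -9.5 m; v ends -13 m/s.
x(14) = -8 + Σ Δx = -282.5 m.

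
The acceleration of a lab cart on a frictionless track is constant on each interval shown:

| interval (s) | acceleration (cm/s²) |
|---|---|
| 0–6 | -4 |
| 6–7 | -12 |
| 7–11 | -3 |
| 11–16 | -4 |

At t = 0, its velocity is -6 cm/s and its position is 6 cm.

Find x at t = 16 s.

On each constant-a segment, Δv = aΔt and Δx = v₀Δt + ½aΔt²; chain segment to segment.
0–6 s: v starts -6 cm/s; Δx = -6·6 + ½·-4·6² = -108 cm; v ends -30 cm/s.
6–7 s: v starts -30 cm/s; Δx = -30·1 + ½·-12·1² = -36 cm; v ends -42 cm/s.
7–11 s: v starts -42 cm/s; Δx = -42·4 + ½·-3·4² = -192 cm; v ends -54 cm/s.
11–16 s: v starts -54 cm/s; Δx = -54·5 + ½·-4·5² = -320 cm; v ends -74 cm/s.
x(16) = 6 + Σ Δx = -650 cm.

-650 cm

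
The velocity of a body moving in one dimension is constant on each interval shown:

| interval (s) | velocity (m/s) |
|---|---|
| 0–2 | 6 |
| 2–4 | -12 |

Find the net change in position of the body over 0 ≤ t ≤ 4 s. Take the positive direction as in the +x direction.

-12 m

Net displacement equals the area under the velocity-time graph (areas below the axis count negative).
0–2 s: 6 × 2 = 12 m
2–4 s: -12 × 2 = -24 m
Net displacement = -12 m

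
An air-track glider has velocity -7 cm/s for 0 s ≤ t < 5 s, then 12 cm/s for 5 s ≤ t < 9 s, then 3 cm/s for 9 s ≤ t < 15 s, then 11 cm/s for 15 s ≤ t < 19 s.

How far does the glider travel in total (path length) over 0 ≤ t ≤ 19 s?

Distance (not displacement) is the total path length: add the absolute areas under v-t.
0–5 s: |-7| × 5 = 35 cm
5–9 s: |12| × 4 = 48 cm
9–15 s: |3| × 6 = 18 cm
15–19 s: |11| × 4 = 44 cm
Total distance = 145 cm

145 cm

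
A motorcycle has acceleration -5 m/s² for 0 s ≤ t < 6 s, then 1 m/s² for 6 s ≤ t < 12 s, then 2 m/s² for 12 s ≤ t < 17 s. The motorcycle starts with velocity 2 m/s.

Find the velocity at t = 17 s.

-12 m/s

Δv equals the area under the a-t graph; then v = v₀ + Δv.
0–6 s: -5 × 6 = -30 m/s
6–12 s: 1 × 6 = 6 m/s
12–17 s: 2 × 5 = 10 m/s
Δv = -14 m/s, so v(17) = 2 + (-14) = -12 m/s.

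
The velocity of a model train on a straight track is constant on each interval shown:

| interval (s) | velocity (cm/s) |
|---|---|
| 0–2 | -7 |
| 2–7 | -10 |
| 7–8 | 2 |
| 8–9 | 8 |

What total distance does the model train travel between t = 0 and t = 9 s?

74 cm

Distance (not displacement) is the total path length: add the absolute areas under v-t.
0–2 s: |-7| × 2 = 14 cm
2–7 s: |-10| × 5 = 50 cm
7–8 s: |2| × 1 = 2 cm
8–9 s: |8| × 1 = 8 cm
Total distance = 74 cm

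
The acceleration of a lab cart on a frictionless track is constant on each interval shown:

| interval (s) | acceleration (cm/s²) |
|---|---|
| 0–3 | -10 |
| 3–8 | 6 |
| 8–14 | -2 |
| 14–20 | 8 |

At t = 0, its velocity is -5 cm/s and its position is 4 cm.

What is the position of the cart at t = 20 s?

-180 cm

On each constant-a segment, Δv = aΔt and Δx = v₀Δt + ½aΔt²; chain segment to segment.
0–3 s: v starts -5 cm/s; Δx = -5·3 + ½·-10·3² = -60 cm; v ends -35 cm/s.
3–8 s: v starts -35 cm/s; Δx = -35·5 + ½·6·5² = -100 cm; v ends -5 cm/s.
8–14 s: v starts -5 cm/s; Δx = -5·6 + ½·-2·6² = -66 cm; v ends -17 cm/s.
14–20 s: v starts -17 cm/s; Δx = -17·6 + ½·8·6² = 42 cm; v ends 31 cm/s.
x(20) = 4 + Σ Δx = -180 cm.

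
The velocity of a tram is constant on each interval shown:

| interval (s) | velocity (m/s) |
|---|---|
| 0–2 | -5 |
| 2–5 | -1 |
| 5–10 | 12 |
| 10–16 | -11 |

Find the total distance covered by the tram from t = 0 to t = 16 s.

Distance (not displacement) is the total path length: add the absolute areas under v-t.
0–2 s: |-5| × 2 = 10 m
2–5 s: |-1| × 3 = 3 m
5–10 s: |12| × 5 = 60 m
10–16 s: |-11| × 6 = 66 m
Total distance = 139 m

139 m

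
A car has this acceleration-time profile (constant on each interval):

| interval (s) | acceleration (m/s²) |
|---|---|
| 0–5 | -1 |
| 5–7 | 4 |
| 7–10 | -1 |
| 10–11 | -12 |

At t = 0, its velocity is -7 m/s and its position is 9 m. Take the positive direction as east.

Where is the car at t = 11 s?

On each constant-a segment, Δv = aΔt and Δx = v₀Δt + ½aΔt²; chain segment to segment.
0–5 s: v starts -7 m/s; Δx = -7·5 + ½·-1·5² = -47.5 m; v ends -12 m/s.
5–7 s: v starts -12 m/s; Δx = -12·2 + ½·4·2² = -16 m; v ends -4 m/s.
7–10 s: v starts -4 m/s; Δx = -4·3 + ½·-1·3² = -16.5 m; v ends -7 m/s.
10–11 s: v starts -7 m/s; Δx = -7·1 + ½·-12·1² = -13 m; v ends -19 m/s.
x(11) = 9 + Σ Δx = -84 m.

-84 m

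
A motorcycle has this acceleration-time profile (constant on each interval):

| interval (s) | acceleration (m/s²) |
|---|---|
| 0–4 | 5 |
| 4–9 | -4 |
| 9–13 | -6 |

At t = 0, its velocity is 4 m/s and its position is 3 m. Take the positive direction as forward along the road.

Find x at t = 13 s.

On each constant-a segment, Δv = aΔt and Δx = v₀Δt + ½aΔt²; chain segment to segment.
0–4 s: v starts 4 m/s; Δx = 4·4 + ½·5·4² = 56 m; v ends 24 m/s.
4–9 s: v starts 24 m/s; Δx = 24·5 + ½·-4·5² = 70 m; v ends 4 m/s.
9–13 s: v starts 4 m/s; Δx = 4·4 + ½·-6·4² = -32 m; v ends -20 m/s.
x(13) = 3 + Σ Δx = 97 m.

97 m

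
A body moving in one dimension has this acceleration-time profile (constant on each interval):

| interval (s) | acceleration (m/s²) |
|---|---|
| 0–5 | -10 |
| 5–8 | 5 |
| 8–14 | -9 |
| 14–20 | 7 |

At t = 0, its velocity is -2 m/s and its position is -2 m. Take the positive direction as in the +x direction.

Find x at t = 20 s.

On each constant-a segment, Δv = aΔt and Δx = v₀Δt + ½aΔt²; chain segment to segment.
0–5 s: v starts -2 m/s; Δx = -2·5 + ½·-10·5² = -135 m; v ends -52 m/s.
5–8 s: v starts -52 m/s; Δx = -52·3 + ½·5·3² = -133.5 m; v ends -37 m/s.
8–14 s: v starts -37 m/s; Δx = -37·6 + ½·-9·6² = -384 m; v ends -91 m/s.
14–20 s: v starts -91 m/s; Δx = -91·6 + ½·7·6² = -420 m; v ends -49 m/s.
x(20) = -2 + Σ Δx = -1074.5 m.

-1074.5 m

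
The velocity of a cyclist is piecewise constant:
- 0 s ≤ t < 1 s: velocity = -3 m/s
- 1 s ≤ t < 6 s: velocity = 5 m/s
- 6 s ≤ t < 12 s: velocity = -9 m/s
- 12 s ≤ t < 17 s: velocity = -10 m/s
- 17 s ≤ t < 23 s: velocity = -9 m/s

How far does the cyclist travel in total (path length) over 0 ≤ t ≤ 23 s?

Total distance travelled is ∫|v| dt — sum the magnitudes of each area piece.
0–1 s: |-3| × 1 = 3 m
1–6 s: |5| × 5 = 25 m
6–12 s: |-9| × 6 = 54 m
12–17 s: |-10| × 5 = 50 m
17–23 s: |-9| × 6 = 54 m
Total distance = 186 m

186 m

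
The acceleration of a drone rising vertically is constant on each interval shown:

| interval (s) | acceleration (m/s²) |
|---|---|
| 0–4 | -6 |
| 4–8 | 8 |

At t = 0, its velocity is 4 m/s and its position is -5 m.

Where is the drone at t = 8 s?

On each constant-a segment, Δv = aΔt and Δx = v₀Δt + ½aΔt²; chain segment to segment.
0–4 s: v starts 4 m/s; Δx = 4·4 + ½·-6·4² = -32 m; v ends -20 m/s.
4–8 s: v starts -20 m/s; Δx = -20·4 + ½·8·4² = -16 m; v ends 12 m/s.
x(8) = -5 + Σ Δx = -53 m.

-53 m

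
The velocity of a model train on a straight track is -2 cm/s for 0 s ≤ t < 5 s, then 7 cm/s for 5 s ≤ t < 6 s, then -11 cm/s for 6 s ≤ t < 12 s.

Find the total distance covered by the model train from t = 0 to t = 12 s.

83 cm

Distance (not displacement) is the total path length: add the absolute areas under v-t.
0–5 s: |-2| × 5 = 10 cm
5–6 s: |7| × 1 = 7 cm
6–12 s: |-11| × 6 = 66 cm
Total distance = 83 cm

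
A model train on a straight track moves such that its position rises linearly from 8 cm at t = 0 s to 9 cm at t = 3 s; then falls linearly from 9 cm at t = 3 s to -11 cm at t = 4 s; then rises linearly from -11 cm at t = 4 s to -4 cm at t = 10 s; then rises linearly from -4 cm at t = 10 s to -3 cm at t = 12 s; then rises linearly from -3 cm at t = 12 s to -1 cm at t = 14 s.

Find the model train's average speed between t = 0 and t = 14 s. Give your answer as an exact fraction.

31/14 cm/s

Average speed = (total path length)/(elapsed time); on a piecewise-linear x-t graph the path length is Σ|Δx|.
0–3 s: |Δx| = |9 − 8| = 1 cm
3–4 s: |Δx| = |-11 − 9| = 20 cm
4–10 s: |Δx| = |-4 − -11| = 7 cm
10–12 s: |Δx| = |-3 − -4| = 1 cm
12–14 s: |Δx| = |-1 − -3| = 2 cm
Total path = 31 cm; average speed = 31/14 = 31/14 cm/s.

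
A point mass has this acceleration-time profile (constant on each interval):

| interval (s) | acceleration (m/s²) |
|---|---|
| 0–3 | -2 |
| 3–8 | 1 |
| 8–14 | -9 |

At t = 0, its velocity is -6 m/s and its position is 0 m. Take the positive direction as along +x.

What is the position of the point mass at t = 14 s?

-278.5 m

On each constant-a segment, Δv = aΔt and Δx = v₀Δt + ½aΔt²; chain segment to segment.
0–3 s: v starts -6 m/s; Δx = -6·3 + ½·-2·3² = -27 m; v ends -12 m/s.
3–8 s: v starts -12 m/s; Δx = -12·5 + ½·1·5² = -47.5 m; v ends -7 m/s.
8–14 s: v starts -7 m/s; Δx = -7·6 + ½·-9·6² = -204 m; v ends -61 m/s.
x(14) = 0 + Σ Δx = -278.5 m.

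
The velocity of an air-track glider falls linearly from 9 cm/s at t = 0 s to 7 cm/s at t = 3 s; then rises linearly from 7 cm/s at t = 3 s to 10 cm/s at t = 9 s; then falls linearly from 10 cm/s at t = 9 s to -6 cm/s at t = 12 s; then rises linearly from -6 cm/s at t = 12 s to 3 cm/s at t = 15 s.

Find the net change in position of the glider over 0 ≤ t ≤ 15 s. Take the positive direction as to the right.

Displacement is the signed area under the v-t curve.
0–3 s: ½(9 + 7)(3) = 24 cm
3–9 s: ½(7 + 10)(6) = 51 cm
9–12 s: ½(10 + -6)(3) = 6 cm
12–15 s: ½(-6 + 3)(3) = -4.5 cm
Net displacement = 76.5 cm

76.5 cm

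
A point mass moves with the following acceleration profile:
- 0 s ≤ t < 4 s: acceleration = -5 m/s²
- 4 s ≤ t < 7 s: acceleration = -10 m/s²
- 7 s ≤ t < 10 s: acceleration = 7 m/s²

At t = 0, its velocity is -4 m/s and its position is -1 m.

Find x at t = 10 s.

-304.5 m

On each constant-a segment, Δv = aΔt and Δx = v₀Δt + ½aΔt²; chain segment to segment.
0–4 s: v starts -4 m/s; Δx = -4·4 + ½·-5·4² = -56 m; v ends -24 m/s.
4–7 s: v starts -24 m/s; Δx = -24·3 + ½·-10·3² = -117 m; v ends -54 m/s.
7–10 s: v starts -54 m/s; Δx = -54·3 + ½·7·3² = -130.5 m; v ends -33 m/s.
x(10) = -1 + Σ Δx = -304.5 m.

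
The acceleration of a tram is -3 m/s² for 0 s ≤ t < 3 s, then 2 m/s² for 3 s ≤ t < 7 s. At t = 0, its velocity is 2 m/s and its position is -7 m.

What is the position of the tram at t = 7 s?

-26.5 m

On each constant-a segment, Δv = aΔt and Δx = v₀Δt + ½aΔt²; chain segment to segment.
0–3 s: v starts 2 m/s; Δx = 2·3 + ½·-3·3² = -7.5 m; v ends -7 m/s.
3–7 s: v starts -7 m/s; Δx = -7·4 + ½·2·4² = -12 m; v ends 1 m/s.
x(7) = -7 + Σ Δx = -26.5 m.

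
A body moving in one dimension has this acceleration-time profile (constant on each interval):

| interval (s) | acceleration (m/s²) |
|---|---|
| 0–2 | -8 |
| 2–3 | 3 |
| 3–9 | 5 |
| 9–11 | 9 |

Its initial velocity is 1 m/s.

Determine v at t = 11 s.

36 m/s

Δv equals the area under the a-t graph; then v = v₀ + Δv.
0–2 s: -8 × 2 = -16 m/s
2–3 s: 3 × 1 = 3 m/s
3–9 s: 5 × 6 = 30 m/s
9–11 s: 9 × 2 = 18 m/s
Δv = 35 m/s, so v(11) = 1 + (35) = 36 m/s.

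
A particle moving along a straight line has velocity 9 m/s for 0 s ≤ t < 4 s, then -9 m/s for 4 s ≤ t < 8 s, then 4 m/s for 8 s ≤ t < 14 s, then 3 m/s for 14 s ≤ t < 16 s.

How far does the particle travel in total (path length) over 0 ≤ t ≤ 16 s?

102 m

Total distance travelled is ∫|v| dt — sum the magnitudes of each area piece.
0–4 s: |9| × 4 = 36 m
4–8 s: |-9| × 4 = 36 m
8–14 s: |4| × 6 = 24 m
14–16 s: |3| × 2 = 6 m
Total distance = 102 m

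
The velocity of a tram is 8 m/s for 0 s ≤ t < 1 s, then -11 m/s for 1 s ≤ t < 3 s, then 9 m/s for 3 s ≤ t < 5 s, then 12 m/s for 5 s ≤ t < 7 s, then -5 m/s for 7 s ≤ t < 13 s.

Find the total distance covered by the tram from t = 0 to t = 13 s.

102 m

Total distance travelled is ∫|v| dt — sum the magnitudes of each area piece.
0–1 s: |8| × 1 = 8 m
1–3 s: |-11| × 2 = 22 m
3–5 s: |9| × 2 = 18 m
5–7 s: |12| × 2 = 24 m
7–13 s: |-5| × 6 = 30 m
Total distance = 102 m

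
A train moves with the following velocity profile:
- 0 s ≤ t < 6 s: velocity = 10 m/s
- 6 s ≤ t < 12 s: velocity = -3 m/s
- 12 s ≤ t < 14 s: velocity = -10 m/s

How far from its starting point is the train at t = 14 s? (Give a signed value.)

22 m

Net displacement equals the area under the velocity-time graph (areas below the axis count negative).
0–6 s: 10 × 6 = 60 m
6–12 s: -3 × 6 = -18 m
12–14 s: -10 × 2 = -20 m
Net displacement = 22 m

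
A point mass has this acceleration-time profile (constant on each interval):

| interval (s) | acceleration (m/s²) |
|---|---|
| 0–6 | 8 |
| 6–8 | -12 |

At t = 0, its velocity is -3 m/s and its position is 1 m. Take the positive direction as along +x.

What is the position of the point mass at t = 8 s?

193 m

On each constant-a segment, Δv = aΔt and Δx = v₀Δt + ½aΔt²; chain segment to segment.
0–6 s: v starts -3 m/s; Δx = -3·6 + ½·8·6² = 126 m; v ends 45 m/s.
6–8 s: v starts 45 m/s; Δx = 45·2 + ½·-12·2² = 66 m; v ends 21 m/s.
x(8) = 1 + Σ Δx = 193 m.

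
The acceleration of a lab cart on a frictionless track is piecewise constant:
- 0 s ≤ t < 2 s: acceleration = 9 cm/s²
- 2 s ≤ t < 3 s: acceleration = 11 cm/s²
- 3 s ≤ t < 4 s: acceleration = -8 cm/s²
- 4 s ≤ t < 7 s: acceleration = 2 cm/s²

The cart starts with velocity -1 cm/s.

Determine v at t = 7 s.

Δv equals the area under the a-t graph; then v = v₀ + Δv.
0–2 s: 9 × 2 = 18 cm/s
2–3 s: 11 × 1 = 11 cm/s
3–4 s: -8 × 1 = -8 cm/s
4–7 s: 2 × 3 = 6 cm/s
Δv = 27 cm/s, so v(7) = -1 + (27) = 26 cm/s.

26 cm/s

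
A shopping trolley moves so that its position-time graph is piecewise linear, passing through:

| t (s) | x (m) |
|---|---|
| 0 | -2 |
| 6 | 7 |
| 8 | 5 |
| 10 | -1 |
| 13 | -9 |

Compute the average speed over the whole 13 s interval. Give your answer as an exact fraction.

Average speed = (total path length)/(elapsed time); on a piecewise-linear x-t graph the path length is Σ|Δx|.
0–6 s: |Δx| = |7 − -2| = 9 m
6–8 s: |Δx| = |5 − 7| = 2 m
8–10 s: |Δx| = |-1 − 5| = 6 m
10–13 s: |Δx| = |-9 − -1| = 8 m
Total path = 25 m; average speed = 25/13 = 25/13 m/s.

25/13 m/s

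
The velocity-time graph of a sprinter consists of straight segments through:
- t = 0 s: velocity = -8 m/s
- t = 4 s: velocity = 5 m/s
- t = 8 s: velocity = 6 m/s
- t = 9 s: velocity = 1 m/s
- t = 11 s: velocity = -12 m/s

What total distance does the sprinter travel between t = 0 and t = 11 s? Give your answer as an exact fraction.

1309/26 m

Total distance travelled is ∫|v| dt — sum the magnitudes of each area piece.
0–4 s: v = 0 at t = 32/13 s; triangle areas 128/13 + 50/13 = 178/13 m
4–8 s: |½(5 + 6)(4)| = 22 m
8–9 s: |½(6 + 1)(1)| = 3.5 m
9–11 s: v = 0 at t = 119/13 s; triangle areas 1/13 + 144/13 = 145/13 m
Total distance = 1309/26 m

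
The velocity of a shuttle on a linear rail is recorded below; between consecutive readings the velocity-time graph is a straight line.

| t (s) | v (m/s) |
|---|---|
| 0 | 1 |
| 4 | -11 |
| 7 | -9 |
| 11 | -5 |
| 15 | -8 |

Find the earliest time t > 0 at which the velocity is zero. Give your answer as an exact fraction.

v changes sign on 0–4 s (from 1 to -11); the graph is linear there, so v = 0 at t = 0 + (-1)·(4 − 0)/(-11 − 1) = 1/3 s.

t = 1/3 s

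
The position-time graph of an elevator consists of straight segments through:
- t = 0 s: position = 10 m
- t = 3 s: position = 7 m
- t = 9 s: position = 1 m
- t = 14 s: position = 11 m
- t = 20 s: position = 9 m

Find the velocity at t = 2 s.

Velocity is the slope of the x-t graph on 0–3 s: (7 − 10)/(3 − 0) = -1 m/s.

-1 m/s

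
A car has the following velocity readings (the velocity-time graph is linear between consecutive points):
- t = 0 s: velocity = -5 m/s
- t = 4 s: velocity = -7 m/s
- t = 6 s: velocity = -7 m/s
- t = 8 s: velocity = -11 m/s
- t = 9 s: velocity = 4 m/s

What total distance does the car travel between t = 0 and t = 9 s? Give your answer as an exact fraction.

1817/30 m

Distance (not displacement) is the total path length: add the absolute areas under v-t.
0–4 s: |½(-5 + -7)(4)| = 24 m
4–6 s: |-7| × 2 = 14 m
6–8 s: |½(-7 + -11)(2)| = 18 m
8–9 s: v = 0 at t = 131/15 s; triangle areas 121/30 + 8/15 = 137/30 m
Total distance = 1817/30 m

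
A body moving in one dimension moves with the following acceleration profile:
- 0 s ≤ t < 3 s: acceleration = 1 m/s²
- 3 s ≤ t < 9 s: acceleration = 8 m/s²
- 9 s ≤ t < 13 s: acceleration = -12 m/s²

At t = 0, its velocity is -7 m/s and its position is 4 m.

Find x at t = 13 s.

187.5 m

On each constant-a segment, Δv = aΔt and Δx = v₀Δt + ½aΔt²; chain segment to segment.
0–3 s: v starts -7 m/s; Δx = -7·3 + ½·1·3² = -16.5 m; v ends -4 m/s.
3–9 s: v starts -4 m/s; Δx = -4·6 + ½·8·6² = 120 m; v ends 44 m/s.
9–13 s: v starts 44 m/s; Δx = 44·4 + ½·-12·4² = 80 m; v ends -4 m/s.
x(13) = 4 + Σ Δx = 187.5 m.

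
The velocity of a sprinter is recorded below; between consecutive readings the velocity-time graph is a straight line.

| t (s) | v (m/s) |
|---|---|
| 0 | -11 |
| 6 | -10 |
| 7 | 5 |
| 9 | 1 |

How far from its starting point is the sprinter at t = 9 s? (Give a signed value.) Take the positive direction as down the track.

-59.5 m

Displacement is the signed area under the v-t curve.
0–6 s: ½(-11 + -10)(6) = -63 m
6–7 s: ½(-10 + 5)(1) = -2.5 m
7–9 s: ½(5 + 1)(2) = 6 m
Net displacement = -59.5 m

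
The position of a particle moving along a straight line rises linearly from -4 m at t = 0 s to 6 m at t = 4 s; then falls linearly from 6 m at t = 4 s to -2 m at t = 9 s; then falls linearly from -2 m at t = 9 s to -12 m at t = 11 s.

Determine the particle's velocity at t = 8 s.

-1.6 m/s

Velocity is the slope of the x-t graph on 4–9 s: (-2 − 6)/(9 − 4) = -1.6 m/s.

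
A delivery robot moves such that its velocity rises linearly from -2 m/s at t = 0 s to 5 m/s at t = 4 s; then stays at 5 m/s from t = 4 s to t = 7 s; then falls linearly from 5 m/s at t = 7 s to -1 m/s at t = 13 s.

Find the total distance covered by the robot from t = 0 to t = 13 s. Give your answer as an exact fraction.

Total distance travelled is ∫|v| dt — sum the magnitudes of each area piece.
0–4 s: v = 0 at t = 8/7 s; triangle areas 8/7 + 50/7 = 58/7 m
4–7 s: |5| × 3 = 15 m
7–13 s: v = 0 at t = 12 s; triangle areas 12.5 + 0.5 = 13 m
Total distance = 254/7 m

254/7 m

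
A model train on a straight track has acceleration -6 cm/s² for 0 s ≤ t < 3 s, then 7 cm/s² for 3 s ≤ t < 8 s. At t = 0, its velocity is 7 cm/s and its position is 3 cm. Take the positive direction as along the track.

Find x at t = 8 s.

On each constant-a segment, Δv = aΔt and Δx = v₀Δt + ½aΔt²; chain segment to segment.
0–3 s: v starts 7 cm/s; Δx = 7·3 + ½·-6·3² = -6 cm; v ends -11 cm/s.
3–8 s: v starts -11 cm/s; Δx = -11·5 + ½·7·5² = 32.5 cm; v ends 24 cm/s.
x(8) = 3 + Σ Δx = 29.5 cm.

29.5 cm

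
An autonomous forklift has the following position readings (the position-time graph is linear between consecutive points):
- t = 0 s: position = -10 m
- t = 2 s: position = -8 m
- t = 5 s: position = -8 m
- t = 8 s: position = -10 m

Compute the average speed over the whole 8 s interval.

0.5 m/s

Average speed = (total path length)/(elapsed time); on a piecewise-linear x-t graph the path length is Σ|Δx|.
0–2 s: |Δx| = |-8 − -10| = 2 m
2–5 s: |Δx| = |-8 − -8| = 0 m
5–8 s: |Δx| = |-10 − -8| = 2 m
Total path = 4 m; average speed = 4/8 = 0.5 m/s.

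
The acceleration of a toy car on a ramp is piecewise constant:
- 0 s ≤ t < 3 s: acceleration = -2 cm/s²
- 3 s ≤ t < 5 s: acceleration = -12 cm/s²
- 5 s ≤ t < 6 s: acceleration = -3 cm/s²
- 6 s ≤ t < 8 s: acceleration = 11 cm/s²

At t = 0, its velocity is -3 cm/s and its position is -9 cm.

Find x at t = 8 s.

-153.5 cm

On each constant-a segment, Δv = aΔt and Δx = v₀Δt + ½aΔt²; chain segment to segment.
0–3 s: v starts -3 cm/s; Δx = -3·3 + ½·-2·3² = -18 cm; v ends -9 cm/s.
3–5 s: v starts -9 cm/s; Δx = -9·2 + ½·-12·2² = -42 cm; v ends -33 cm/s.
5–6 s: v starts -33 cm/s; Δx = -33·1 + ½·-3·1² = -34.5 cm; v ends -36 cm/s.
6–8 s: v starts -36 cm/s; Δx = -36·2 + ½·11·2² = -50 cm; v ends -14 cm/s.
x(8) = -9 + Σ Δx = -153.5 cm.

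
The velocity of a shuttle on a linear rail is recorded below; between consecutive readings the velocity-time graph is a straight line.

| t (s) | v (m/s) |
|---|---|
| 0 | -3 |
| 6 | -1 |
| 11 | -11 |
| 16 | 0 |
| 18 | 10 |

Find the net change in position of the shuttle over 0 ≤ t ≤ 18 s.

-59.5 m

Displacement is the signed area under the v-t curve.
0–6 s: ½(-3 + -1)(6) = -12 m
6–11 s: ½(-1 + -11)(5) = -30 m
11–16 s: ½(-11 + 0)(5) = -27.5 m
16–18 s: ½(0 + 10)(2) = 10 m
Net displacement = -59.5 m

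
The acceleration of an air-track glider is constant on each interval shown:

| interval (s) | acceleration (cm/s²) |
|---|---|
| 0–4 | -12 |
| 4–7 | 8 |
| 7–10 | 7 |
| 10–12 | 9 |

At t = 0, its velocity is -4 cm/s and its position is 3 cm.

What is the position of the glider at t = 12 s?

On each constant-a segment, Δv = aΔt and Δx = v₀Δt + ½aΔt²; chain segment to segment.
0–4 s: v starts -4 cm/s; Δx = -4·4 + ½·-12·4² = -112 cm; v ends -52 cm/s.
4–7 s: v starts -52 cm/s; Δx = -52·3 + ½·8·3² = -120 cm; v ends -28 cm/s.
7–10 s: v starts -28 cm/s; Δx = -28·3 + ½·7·3² = -52.5 cm; v ends -7 cm/s.
10–12 s: v starts -7 cm/s; Δx = -7·2 + ½·9·2² = 4 cm; v ends 11 cm/s.
x(12) = 3 + Σ Δx = -277.5 cm.

-277.5 cm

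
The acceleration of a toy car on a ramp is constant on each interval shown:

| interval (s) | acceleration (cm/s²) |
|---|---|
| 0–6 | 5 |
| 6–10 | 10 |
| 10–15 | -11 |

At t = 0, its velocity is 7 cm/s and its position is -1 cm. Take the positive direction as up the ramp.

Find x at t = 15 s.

On each constant-a segment, Δv = aΔt and Δx = v₀Δt + ½aΔt²; chain segment to segment.
0–6 s: v starts 7 cm/s; Δx = 7·6 + ½·5·6² = 132 cm; v ends 37 cm/s.
6–10 s: v starts 37 cm/s; Δx = 37·4 + ½·10·4² = 228 cm; v ends 77 cm/s.
10–15 s: v starts 77 cm/s; Δx = 77·5 + ½·-11·5² = 247.5 cm; v ends 22 cm/s.
x(15) = -1 + Σ Δx = 606.5 cm.

606.5 cm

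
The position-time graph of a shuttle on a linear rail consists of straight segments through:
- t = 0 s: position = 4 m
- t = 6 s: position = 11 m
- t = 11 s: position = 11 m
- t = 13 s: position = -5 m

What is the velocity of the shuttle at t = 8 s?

0 m/s

Velocity is the slope of the x-t graph on 6–11 s: (11 − 11)/(11 − 6) = 0 m/s.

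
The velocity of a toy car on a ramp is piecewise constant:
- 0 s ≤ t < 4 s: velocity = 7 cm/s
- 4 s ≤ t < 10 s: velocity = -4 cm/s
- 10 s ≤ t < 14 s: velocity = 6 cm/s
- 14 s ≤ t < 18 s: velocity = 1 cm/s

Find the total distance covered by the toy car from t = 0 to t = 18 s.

80 cm

Distance (not displacement) is the total path length: add the absolute areas under v-t.
0–4 s: |7| × 4 = 28 cm
4–10 s: |-4| × 6 = 24 cm
10–14 s: |6| × 4 = 24 cm
14–18 s: |1| × 4 = 4 cm
Total distance = 80 cm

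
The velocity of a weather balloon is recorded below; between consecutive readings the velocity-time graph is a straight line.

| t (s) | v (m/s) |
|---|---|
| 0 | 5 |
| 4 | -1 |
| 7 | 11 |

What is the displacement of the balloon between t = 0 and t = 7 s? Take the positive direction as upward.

Displacement is the signed area under the v-t curve.
0–4 s: ½(5 + -1)(4) = 8 m
4–7 s: ½(-1 + 11)(3) = 15 m
Net displacement = 23 m

23 m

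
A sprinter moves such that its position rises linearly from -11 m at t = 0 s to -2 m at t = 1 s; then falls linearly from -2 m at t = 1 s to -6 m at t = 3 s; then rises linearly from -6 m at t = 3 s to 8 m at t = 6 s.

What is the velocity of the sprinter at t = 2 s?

Velocity is the slope of the x-t graph on 1–3 s: (-6 − -2)/(3 − 1) = -2 m/s.

-2 m/s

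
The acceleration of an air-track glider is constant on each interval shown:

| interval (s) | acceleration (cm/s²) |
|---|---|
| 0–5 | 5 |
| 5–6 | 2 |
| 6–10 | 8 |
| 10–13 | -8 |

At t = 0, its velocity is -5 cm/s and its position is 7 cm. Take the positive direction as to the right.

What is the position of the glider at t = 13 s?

343.5 cm

On each constant-a segment, Δv = aΔt and Δx = v₀Δt + ½aΔt²; chain segment to segment.
0–5 s: v starts -5 cm/s; Δx = -5·5 + ½·5·5² = 37.5 cm; v ends 20 cm/s.
5–6 s: v starts 20 cm/s; Δx = 20·1 + ½·2·1² = 21 cm; v ends 22 cm/s.
6–10 s: v starts 22 cm/s; Δx = 22·4 + ½·8·4² = 152 cm; v ends 54 cm/s.
10–13 s: v starts 54 cm/s; Δx = 54·3 + ½·-8·3² = 126 cm; v ends 30 cm/s.
x(13) = 7 + Σ Δx = 343.5 cm.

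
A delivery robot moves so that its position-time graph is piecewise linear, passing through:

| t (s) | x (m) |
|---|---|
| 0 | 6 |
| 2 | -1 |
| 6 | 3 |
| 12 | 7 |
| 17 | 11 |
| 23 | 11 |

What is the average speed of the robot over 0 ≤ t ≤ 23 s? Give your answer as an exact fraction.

19/23 m/s

Average speed = (total path length)/(elapsed time); on a piecewise-linear x-t graph the path length is Σ|Δx|.
0–2 s: |Δx| = |-1 − 6| = 7 m
2–6 s: |Δx| = |3 − -1| = 4 m
6–12 s: |Δx| = |7 − 3| = 4 m
12–17 s: |Δx| = |11 − 7| = 4 m
17–23 s: |Δx| = |11 − 11| = 0 m
Total path = 19 m; average speed = 19/23 = 19/23 m/s.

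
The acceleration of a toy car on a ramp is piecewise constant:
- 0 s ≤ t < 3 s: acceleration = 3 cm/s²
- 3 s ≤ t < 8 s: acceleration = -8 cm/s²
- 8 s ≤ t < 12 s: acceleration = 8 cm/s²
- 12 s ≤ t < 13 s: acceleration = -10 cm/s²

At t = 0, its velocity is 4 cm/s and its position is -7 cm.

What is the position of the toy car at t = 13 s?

-60.5 cm

On each constant-a segment, Δv = aΔt and Δx = v₀Δt + ½aΔt²; chain segment to segment.
0–3 s: v starts 4 cm/s; Δx = 4·3 + ½·3·3² = 25.5 cm; v ends 13 cm/s.
3–8 s: v starts 13 cm/s; Δx = 13·5 + ½·-8·5² = -35 cm; v ends -27 cm/s.
8–12 s: v starts -27 cm/s; Δx = -27·4 + ½·8·4² = -44 cm; v ends 5 cm/s.
12–13 s: v starts 5 cm/s; Δx = 5·1 + ½·-10·1² = 0 cm; v ends -5 cm/s.
x(13) = -7 + Σ Δx = -60.5 cm.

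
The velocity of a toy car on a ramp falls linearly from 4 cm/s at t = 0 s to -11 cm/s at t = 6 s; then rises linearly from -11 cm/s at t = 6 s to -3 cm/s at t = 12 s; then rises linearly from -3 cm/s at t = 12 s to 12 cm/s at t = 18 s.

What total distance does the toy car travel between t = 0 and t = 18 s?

Total distance travelled is ∫|v| dt — sum the magnitudes of each area piece.
0–6 s: v = 0 at t = 1.6 s; triangle areas 3.2 + 24.2 = 27.4 cm
6–12 s: |½(-11 + -3)(6)| = 42 cm
12–18 s: v = 0 at t = 13.2 s; triangle areas 1.8 + 28.8 = 30.6 cm
Total distance = 100 cm

100 cm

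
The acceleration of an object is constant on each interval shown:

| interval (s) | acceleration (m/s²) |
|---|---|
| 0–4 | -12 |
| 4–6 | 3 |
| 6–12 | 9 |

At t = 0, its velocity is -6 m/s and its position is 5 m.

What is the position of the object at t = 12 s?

On each constant-a segment, Δv = aΔt and Δx = v₀Δt + ½aΔt²; chain segment to segment.
0–4 s: v starts -6 m/s; Δx = -6·4 + ½·-12·4² = -120 m; v ends -54 m/s.
4–6 s: v starts -54 m/s; Δx = -54·2 + ½·3·2² = -102 m; v ends -48 m/s.
6–12 s: v starts -48 m/s; Δx = -48·6 + ½·9·6² = -126 m; v ends 6 m/s.
x(12) = 5 + Σ Δx = -343 m.

-343 m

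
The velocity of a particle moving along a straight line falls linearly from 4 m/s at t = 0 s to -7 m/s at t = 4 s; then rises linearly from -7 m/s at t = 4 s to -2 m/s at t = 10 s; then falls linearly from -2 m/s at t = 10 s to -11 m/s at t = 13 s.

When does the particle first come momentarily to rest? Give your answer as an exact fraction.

v changes sign on 0–4 s (from 4 to -7); the graph is linear there, so v = 0 at t = 0 + (-4)·(4 − 0)/(-7 − 4) = 16/11 s.

t = 16/11 s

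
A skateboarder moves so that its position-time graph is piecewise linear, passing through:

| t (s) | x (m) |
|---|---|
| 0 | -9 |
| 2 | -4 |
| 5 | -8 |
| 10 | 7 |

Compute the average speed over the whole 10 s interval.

2.4 m/s

Average speed = (total path length)/(elapsed time); on a piecewise-linear x-t graph the path length is Σ|Δx|.
0–2 s: |Δx| = |-4 − -9| = 5 m
2–5 s: |Δx| = |-8 − -4| = 4 m
5–10 s: |Δx| = |7 − -8| = 15 m
Total path = 24 m; average speed = 24/10 = 2.4 m/s.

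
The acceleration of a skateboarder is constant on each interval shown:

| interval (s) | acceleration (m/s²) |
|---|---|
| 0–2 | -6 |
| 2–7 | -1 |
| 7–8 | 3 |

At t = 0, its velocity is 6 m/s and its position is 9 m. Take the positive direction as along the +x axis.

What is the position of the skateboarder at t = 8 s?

On each constant-a segment, Δv = aΔt and Δx = v₀Δt + ½aΔt²; chain segment to segment.
0–2 s: v starts 6 m/s; Δx = 6·2 + ½·-6·2² = 0 m; v ends -6 m/s.
2–7 s: v starts -6 m/s; Δx = -6·5 + ½·-1·5² = -42.5 m; v ends -11 m/s.
7–8 s: v starts -11 m/s; Δx = -11·1 + ½·3·1² = -9.5 m; v ends -8 m/s.
x(8) = 9 + Σ Δx = -43 m.

-43 m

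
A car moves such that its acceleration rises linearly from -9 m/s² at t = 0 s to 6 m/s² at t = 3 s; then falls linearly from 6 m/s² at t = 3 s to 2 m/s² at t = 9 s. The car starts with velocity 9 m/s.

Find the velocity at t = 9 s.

28.5 m/s

Δv equals the area under the a-t graph; then v = v₀ + Δv.
0–3 s: ½(-9 + 6)(3) = -4.5 m/s
3–9 s: ½(6 + 2)(6) = 24 m/s
Δv = 19.5 m/s, so v(9) = 9 + (19.5) = 28.5 m/s.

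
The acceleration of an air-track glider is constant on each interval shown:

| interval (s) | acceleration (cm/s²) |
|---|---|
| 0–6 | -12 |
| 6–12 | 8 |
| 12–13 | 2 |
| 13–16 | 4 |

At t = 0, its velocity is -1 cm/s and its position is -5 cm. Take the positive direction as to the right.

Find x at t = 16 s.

-596 cm

On each constant-a segment, Δv = aΔt and Δx = v₀Δt + ½aΔt²; chain segment to segment.
0–6 s: v starts -1 cm/s; Δx = -1·6 + ½·-12·6² = -222 cm; v ends -73 cm/s.
6–12 s: v starts -73 cm/s; Δx = -73·6 + ½·8·6² = -294 cm; v ends -25 cm/s.
12–13 s: v starts -25 cm/s; Δx = -25·1 + ½·2·1² = -24 cm; v ends -23 cm/s.
13–16 s: v starts -23 cm/s; Δx = -23·3 + ½·4·3² = -51 cm; v ends -11 cm/s.
x(16) = -5 + Σ Δx = -596 cm.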